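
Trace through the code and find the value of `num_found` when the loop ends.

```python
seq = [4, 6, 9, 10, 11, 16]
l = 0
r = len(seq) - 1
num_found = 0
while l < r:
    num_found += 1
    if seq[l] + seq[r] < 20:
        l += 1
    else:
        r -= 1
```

Let's trace through this code step by step.

Initialize: seq = [4, 6, 9, 10, 11, 16]
Initialize: l = 0
Initialize: r = 5
Initialize: num_found = 0
Entering loop: while l < r:
After iteration 1: l = 0, r = 4, num_found = 1
After iteration 2: l = 1, r = 4, num_found = 2
After iteration 3: l = 2, r = 4, num_found = 3
After iteration 4: l = 2, r = 3, num_found = 4
After iteration 5: l = 3, r = 3, num_found = 5
Loop ends.

Final answer: 5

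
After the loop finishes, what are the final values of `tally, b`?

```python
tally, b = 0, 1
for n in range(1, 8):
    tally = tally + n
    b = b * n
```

Let's trace through this code step by step.

Initialize: tally = 0
Initialize: b = 1
Entering loop: for n in range(1, 8):
After iteration 1: n = 1, tally = 1, b = 1
After iteration 2: n = 2, tally = 3, b = 2
After iteration 3: n = 3, tally = 6, b = 6
After iteration 4: n = 4, tally = 10, b = 24
After iteration 5: n = 5, tally = 15, b = 120
After iteration 6: n = 6, tally = 21, b = 720
After iteration 7: n = 7, tally = 28, b = 5040
Loop ends.

Final answer: 28, 5040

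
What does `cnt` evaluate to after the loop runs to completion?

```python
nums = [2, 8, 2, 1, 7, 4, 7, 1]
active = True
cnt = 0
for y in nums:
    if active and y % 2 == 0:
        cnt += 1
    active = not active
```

Let's trace through this code step by step.

Initialize: nums = [2, 8, 2, 1, 7, 4, 7, 1]
Initialize: active = True
Initialize: cnt = 0
Entering loop: for y in nums:
After iteration 1: y = 2, active = False, cnt = 1
After iteration 2: y = 8, active = True, cnt = 1
After iteration 3: y = 2, active = False, cnt = 2
After iteration 4: y = 1, active = True, cnt = 2
After iteration 5: y = 7, active = False, cnt = 2
After iteration 6: y = 4, active = True, cnt = 2
After iteration 7: y = 7, active = False, cnt = 2
After iteration 8: y = 1, active = True, cnt = 2
Loop ends.

Final answer: 2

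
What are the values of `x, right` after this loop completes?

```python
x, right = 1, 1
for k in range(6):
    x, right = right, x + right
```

Let's trace through this code step by step.

Initialize: x = 1
Initialize: right = 1
Entering loop: for k in range(6):
After iteration 1: k = 0, x = 1, right = 2
After iteration 2: k = 1, x = 2, right = 3
After iteration 3: k = 2, x = 3, right = 5
After iteration 4: k = 3, x = 5, right = 8
After iteration 5: k = 4, x = 8, right = 13
After iteration 6: k = 5, x = 13, right = 21
Loop ends.

Final answer: 13, 21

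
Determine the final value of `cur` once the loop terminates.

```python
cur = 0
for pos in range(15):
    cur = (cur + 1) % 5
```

Let's trace through this code step by step.

Initialize: cur = 0
Entering loop: for pos in range(15):
After iteration 1: pos = 0, cur = 1
After iteration 2: pos = 1, cur = 2
After iteration 3: pos = 2, cur = 3
After iteration 4: pos = 3, cur = 4
After iteration 5: pos = 4, cur = 0
After iteration 6: pos = 5, cur = 1
After iteration 7: pos = 6, cur = 2
After iteration 8: pos = 7, cur = 3
After iteration 9: pos = 8, cur = 4
After iteration 10: pos = 9, cur = 0
After iteration 11: pos = 10, cur = 1
After iteration 12: pos = 11, cur = 2
After iteration 13: pos = 12, cur = 3
After iteration 14: pos = 13, cur = 4
After iteration 15: pos = 14, cur = 0
Loop ends.

Final answer: 0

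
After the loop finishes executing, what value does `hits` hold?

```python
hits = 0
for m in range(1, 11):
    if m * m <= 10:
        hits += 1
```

Let's trace through this code step by step.

Initialize: hits = 0
Entering loop: for m in range(1, 11):
After iteration 1: m = 1, hits = 1
After iteration 2: m = 2, hits = 2
After iteration 3: m = 3, hits = 3
After iteration 4: m = 4, hits = 3
After iteration 5: m = 5, hits = 3
After iteration 6: m = 6, hits = 3
After iteration 7: m = 7, hits = 3
After iteration 8: m = 8, hits = 3
After iteration 9: m = 9, hits = 3
After iteration 10: m = 10, hits = 3
Loop ends.

Final answer: 3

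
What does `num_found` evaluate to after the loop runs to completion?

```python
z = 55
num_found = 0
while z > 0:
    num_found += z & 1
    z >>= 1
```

Let's trace through this code step by step.

Initialize: z = 55
Initialize: num_found = 0
Entering loop: while z > 0:
After iteration 1: z = 27, num_found = 1
After iteration 2: z = 13, num_found = 2
After iteration 3: z = 6, num_found = 3
After iteration 4: z = 3, num_found = 3
After iteration 5: z = 1, num_found = 4
After iteration 6: z = 0, num_found = 5
Loop ends.

Final answer: 5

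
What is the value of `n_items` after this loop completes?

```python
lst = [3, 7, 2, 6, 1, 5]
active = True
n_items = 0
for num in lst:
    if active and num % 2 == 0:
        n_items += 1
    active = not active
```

Let's trace through this code step by step.

Initialize: lst = [3, 7, 2, 6, 1, 5]
Initialize: active = True
Initialize: n_items = 0
Entering loop: for num in lst:
After iteration 1: num = 3, active = False, n_items = 0
After iteration 2: num = 7, active = True, n_items = 0
After iteration 3: num = 2, active = False, n_items = 1
After iteration 4: num = 6, active = True, n_items = 1
After iteration 5: num = 1, active = False, n_items = 1
After iteration 6: num = 5, active = True, n_items = 1
Loop ends.

Final answer: 1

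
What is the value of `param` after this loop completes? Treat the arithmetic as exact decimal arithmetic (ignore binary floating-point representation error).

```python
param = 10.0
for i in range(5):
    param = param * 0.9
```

Let's trace through this code step by step.

Initialize: param = 10.0
Entering loop: for i in range(5):
After iteration 1: i = 0, param = 9.0
After iteration 2: i = 1, param = 8.1
After iteration 3: i = 2, param = 7.29
After iteration 4: i = 3, param = 6.561
After iteration 5: i = 4, param = 5.9049
Loop ends.

Final answer: 5.9049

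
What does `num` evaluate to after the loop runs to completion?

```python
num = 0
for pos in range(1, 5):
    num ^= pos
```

Let's trace through this code step by step.

Initialize: num = 0
Entering loop: for pos in range(1, 5):
After iteration 1: pos = 1, num = 1
After iteration 2: pos = 2, num = 3
After iteration 3: pos = 3, num = 0
After iteration 4: pos = 4, num = 4
Loop ends.

Final answer: 4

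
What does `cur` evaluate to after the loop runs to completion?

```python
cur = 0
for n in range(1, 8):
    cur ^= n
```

Let's trace through this code step by step.

Initialize: cur = 0
Entering loop: for n in range(1, 8):
After iteration 1: n = 1, cur = 1
After iteration 2: n = 2, cur = 3
After iteration 3: n = 3, cur = 0
After iteration 4: n = 4, cur = 4
After iteration 5: n = 5, cur = 1
After iteration 6: n = 6, cur = 7
After iteration 7: n = 7, cur = 0
Loop ends.

Final answer: 0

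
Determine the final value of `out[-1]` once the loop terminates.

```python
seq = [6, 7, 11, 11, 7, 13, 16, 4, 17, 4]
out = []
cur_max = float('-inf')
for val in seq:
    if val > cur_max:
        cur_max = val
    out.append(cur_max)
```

Let's trace through this code step by step.

Initialize: seq = [6, 7, 11, 11, 7, 13, 16, 4, 17, 4]
Initialize: out = []
Initialize: cur_max = -inf
Entering loop: for val in seq:
After iteration 1: val = 6, out = [6], cur_max = 6
After iteration 2: val = 7, out = [6, 7], cur_max = 7
After iteration 3: val = 11, out = [6, 7, 11], cur_max = 11
After iteration 4: val = 11, out = [6, 7, 11, 11], cur_max = 11
After iteration 5: val = 7, out = [6, 7, 11, 11, 11], cur_max = 11
After iteration 6: val = 13, out = [6, 7, 11, 11, 11, 13], cur_max = 13
After iteration 7: val = 16, out = [6, 7, 11, 11, 11, 13, 16], cur_max = 16
After iteration 8: val = 4, out = [6, 7, 11, 11, 11, 13, 16, 16], cur_max = 16
After iteration 9: val = 17, out = [6, 7, 11, 11, 11, 13, 16, 16, 17], cur_max = 17
After iteration 10: val = 4, out = [6, 7, 11, 11, 11, 13, 16, 16, 17, 17], cur_max = 17
Loop ends.
out[-1] = 17

Final answer: 17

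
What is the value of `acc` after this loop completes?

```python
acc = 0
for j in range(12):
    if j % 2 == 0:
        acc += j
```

Let's trace through this code step by step.

Initialize: acc = 0
Entering loop: for j in range(12):
After iteration 1: j = 0, acc = 0
After iteration 2: j = 1, acc = 0
After iteration 3: j = 2, acc = 2
After iteration 4: j = 3, acc = 2
After iteration 5: j = 4, acc = 6
After iteration 6: j = 5, acc = 6
After iteration 7: j = 6, acc = 12
After iteration 8: j = 7, acc = 12
After iteration 9: j = 8, acc = 20
After iteration 10: j = 9, acc = 20
After iteration 11: j = 10, acc = 30
After iteration 12: j = 11, acc = 30
Loop ends.

Final answer: 30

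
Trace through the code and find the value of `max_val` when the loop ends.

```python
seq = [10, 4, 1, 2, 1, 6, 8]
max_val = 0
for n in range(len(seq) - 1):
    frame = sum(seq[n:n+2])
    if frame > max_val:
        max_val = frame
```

Let's trace through this code step by step.

Initialize: seq = [10, 4, 1, 2, 1, 6, 8]
Initialize: max_val = 0
Entering loop: for n in range(len(seq) - 1):
After iteration 1: n = 0, max_val = 14, frame = 14
After iteration 2: n = 1, max_val = 14, frame = 5
After iteration 3: n = 2, max_val = 14, frame = 3
After iteration 4: n = 3, max_val = 14, frame = 3
After iteration 5: n = 4, max_val = 14, frame = 7
After iteration 6: n = 5, max_val = 14, frame = 14
Loop ends.

Final answer: 14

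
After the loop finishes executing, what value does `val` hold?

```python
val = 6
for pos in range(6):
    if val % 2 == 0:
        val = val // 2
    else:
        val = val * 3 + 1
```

Let's trace through this code step by step.

Initialize: val = 6
Entering loop: for pos in range(6):
After iteration 1: pos = 0, val = 3
After iteration 2: pos = 1, val = 10
After iteration 3: pos = 2, val = 5
After iteration 4: pos = 3, val = 16
After iteration 5: pos = 4, val = 8
After iteration 6: pos = 5, val = 4
Loop ends.

Final answer: 4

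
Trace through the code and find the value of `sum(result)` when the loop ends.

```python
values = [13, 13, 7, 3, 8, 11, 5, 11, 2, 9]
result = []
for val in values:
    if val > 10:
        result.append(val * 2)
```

Let's trace through this code step by step.

Initialize: values = [13, 13, 7, 3, 8, 11, 5, 11, 2, 9]
Initialize: result = []
Entering loop: for val in values:
After iteration 1: val = 13, result = [26]
After iteration 2: val = 13, result = [26, 26]
After iteration 3: val = 7, result = [26, 26]
After iteration 4: val = 3, result = [26, 26]
After iteration 5: val = 8, result = [26, 26]
After iteration 6: val = 11, result = [26, 26, 22]
After iteration 7: val = 5, result = [26, 26, 22]
After iteration 8: val = 11, result = [26, 26, 22, 22]
After iteration 9: val = 2, result = [26, 26, 22, 22]
After iteration 10: val = 9, result = [26, 26, 22, 22]
Loop ends.
sum(result) = 96

Final answer: 96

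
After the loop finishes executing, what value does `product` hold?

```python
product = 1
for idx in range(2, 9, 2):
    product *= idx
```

Let's trace through this code step by step.

Initialize: product = 1
Entering loop: for idx in range(2, 9, 2):
After iteration 1: idx = 2, product = 2
After iteration 2: idx = 4, product = 8
After iteration 3: idx = 6, product = 48
After iteration 4: idx = 8, product = 384
Loop ends.

Final answer: 384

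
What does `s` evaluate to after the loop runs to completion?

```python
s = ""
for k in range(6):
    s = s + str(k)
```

Let's trace through this code step by step.

Initialize: s = ''
Entering loop: for k in range(6):
After iteration 1: k = 0, s = '0'
After iteration 2: k = 1, s = '01'
After iteration 3: k = 2, s = '012'
After iteration 4: k = 3, s = '0123'
After iteration 5: k = 4, s = '01234'
After iteration 6: k = 5, s = '012345'
Loop ends.

Final answer: '012345'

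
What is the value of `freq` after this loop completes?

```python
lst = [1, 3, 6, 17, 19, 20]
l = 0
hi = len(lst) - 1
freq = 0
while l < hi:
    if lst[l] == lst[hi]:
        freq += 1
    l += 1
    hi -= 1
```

Let's trace through this code step by step.

Initialize: lst = [1, 3, 6, 17, 19, 20]
Initialize: l = 0
Initialize: hi = 5
Initialize: freq = 0
Entering loop: while l < hi:
After iteration 1: l = 1, hi = 4, freq = 0
After iteration 2: l = 2, hi = 3, freq = 0
After iteration 3: l = 3, hi = 2, freq = 0
Loop ends.

Final answer: 0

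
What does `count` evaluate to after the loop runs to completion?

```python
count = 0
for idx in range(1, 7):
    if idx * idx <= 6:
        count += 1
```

Let's trace through this code step by step.

Initialize: count = 0
Entering loop: for idx in range(1, 7):
After iteration 1: idx = 1, count = 1
After iteration 2: idx = 2, count = 2
After iteration 3: idx = 3, count = 2
After iteration 4: idx = 4, count = 2
After iteration 5: idx = 5, count = 2
After iteration 6: idx = 6, count = 2
Loop ends.

Final answer: 2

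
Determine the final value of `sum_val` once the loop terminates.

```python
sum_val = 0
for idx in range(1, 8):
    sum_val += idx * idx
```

Let's trace through this code step by step.

Initialize: sum_val = 0
Entering loop: for idx in range(1, 8):
After iteration 1: idx = 1, sum_val = 1
After iteration 2: idx = 2, sum_val = 5
After iteration 3: idx = 3, sum_val = 14
After iteration 4: idx = 4, sum_val = 30
After iteration 5: idx = 5, sum_val = 55
After iteration 6: idx = 6, sum_val = 91
After iteration 7: idx = 7, sum_val = 140
Loop ends.

Final answer: 140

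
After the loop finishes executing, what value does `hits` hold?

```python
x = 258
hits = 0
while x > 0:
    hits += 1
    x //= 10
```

Let's trace through this code step by step.

Initialize: x = 258
Initialize: hits = 0
Entering loop: while x > 0:
After iteration 1: x = 25, hits = 1
After iteration 2: x = 2, hits = 2
After iteration 3: x = 0, hits = 3
Loop ends.

Final answer: 3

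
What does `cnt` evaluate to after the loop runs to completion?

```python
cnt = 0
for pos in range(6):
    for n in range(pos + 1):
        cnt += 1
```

Let's trace through this code step by step.

Initialize: cnt = 0
Entering loop: for pos in range(6):
After iteration 1: pos = 0, cnt = 1, n = 0
After iteration 2: pos = 1, cnt = 3, n = 1
After iteration 3: pos = 2, cnt = 6, n = 2
After iteration 4: pos = 3, cnt = 10, n = 3
After iteration 5: pos = 4, cnt = 15, n = 4
After iteration 6: pos = 5, cnt = 21, n = 5
Loop ends.

Final answer: 21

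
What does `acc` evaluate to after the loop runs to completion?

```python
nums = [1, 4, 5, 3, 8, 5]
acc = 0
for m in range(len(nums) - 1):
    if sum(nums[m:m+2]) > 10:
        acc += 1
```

Let's trace through this code step by step.

Initialize: nums = [1, 4, 5, 3, 8, 5]
Initialize: acc = 0
Entering loop: for m in range(len(nums) - 1):
After iteration 1: m = 0, acc = 0
After iteration 2: m = 1, acc = 0
After iteration 3: m = 2, acc = 0
After iteration 4: m = 3, acc = 1
After iteration 5: m = 4, acc = 2
Loop ends.

Final answer: 2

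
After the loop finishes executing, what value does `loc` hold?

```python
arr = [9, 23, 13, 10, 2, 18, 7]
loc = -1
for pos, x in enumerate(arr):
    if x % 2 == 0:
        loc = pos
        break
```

Let's trace through this code step by step.

Initialize: arr = [9, 23, 13, 10, 2, 18, 7]
Initialize: loc = -1
Entering loop: for pos, x in enumerate(arr):
After iteration 1: pos = 0, x = 9, loc = -1
After iteration 2: pos = 1, x = 23, loc = -1
After iteration 3: pos = 2, x = 13, loc = -1
After iteration 4: pos = 3, x = 10, loc = 3
Loop ends.

Final answer: 3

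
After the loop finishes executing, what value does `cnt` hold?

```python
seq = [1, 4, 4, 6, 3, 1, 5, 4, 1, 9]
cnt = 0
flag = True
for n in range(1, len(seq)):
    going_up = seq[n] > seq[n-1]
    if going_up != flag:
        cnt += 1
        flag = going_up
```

Let's trace through this code step by step.

Initialize: seq = [1, 4, 4, 6, 3, 1, 5, 4, 1, 9]
Initialize: cnt = 0
Initialize: flag = True
Entering loop: for n in range(1, len(seq)):
After iteration 1: n = 1, cnt = 0, flag = True, going_up = True
After iteration 2: n = 2, cnt = 1, flag = False, going_up = False
After iteration 3: n = 3, cnt = 2, flag = True, going_up = True
After iteration 4: n = 4, cnt = 3, flag = False, going_up = False
After iteration 5: n = 5, cnt = 3, flag = False, going_up = False
After iteration 6: n = 6, cnt = 4, flag = True, going_up = True
After iteration 7: n = 7, cnt = 5, flag = False, going_up = False
After iteration 8: n = 8, cnt = 5, flag = False, going_up = False
After iteration 9: n = 9, cnt = 6, flag = True, going_up = True
Loop ends.

Final answer: 6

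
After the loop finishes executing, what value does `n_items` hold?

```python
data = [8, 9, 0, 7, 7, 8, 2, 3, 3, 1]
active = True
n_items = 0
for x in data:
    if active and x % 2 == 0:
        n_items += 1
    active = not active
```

Let's trace through this code step by step.

Initialize: data = [8, 9, 0, 7, 7, 8, 2, 3, 3, 1]
Initialize: active = True
Initialize: n_items = 0
Entering loop: for x in data:
After iteration 1: x = 8, active = False, n_items = 1
After iteration 2: x = 9, active = True, n_items = 1
After iteration 3: x = 0, active = False, n_items = 2
After iteration 4: x = 7, active = True, n_items = 2
After iteration 5: x = 7, active = False, n_items = 2
After iteration 6: x = 8, active = True, n_items = 2
After iteration 7: x = 2, active = False, n_items = 3
After iteration 8: x = 3, active = True, n_items = 3
After iteration 9: x = 3, active = False, n_items = 3
After iteration 10: x = 1, active = True, n_items = 3
Loop ends.

Final answer: 3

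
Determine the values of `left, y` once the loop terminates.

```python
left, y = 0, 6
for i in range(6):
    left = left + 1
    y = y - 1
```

Let's trace through this code step by step.

Initialize: left = 0
Initialize: y = 6
Entering loop: for i in range(6):
After iteration 1: i = 0, left = 1, y = 5
After iteration 2: i = 1, left = 2, y = 4
After iteration 3: i = 2, left = 3, y = 3
After iteration 4: i = 3, left = 4, y = 2
After iteration 5: i = 4, left = 5, y = 1
After iteration 6: i = 5, left = 6, y = 0
Loop ends.

Final answer: 6, 0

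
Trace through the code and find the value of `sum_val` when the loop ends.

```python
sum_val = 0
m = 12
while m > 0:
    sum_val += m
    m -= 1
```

Let's trace through this code step by step.

Initialize: sum_val = 0
Initialize: m = 12
Entering loop: while m > 0:
After iteration 1: sum_val = 12, m = 11
After iteration 2: sum_val = 23, m = 10
After iteration 3: sum_val = 33, m = 9
After iteration 4: sum_val = 42, m = 8
After iteration 5: sum_val = 50, m = 7
After iteration 6: sum_val = 57, m = 6
After iteration 7: sum_val = 63, m = 5
After iteration 8: sum_val = 68, m = 4
After iteration 9: sum_val = 72, m = 3
After iteration 10: sum_val = 75, m = 2
After iteration 11: sum_val = 77, m = 1
After iteration 12: sum_val = 78, m = 0
Loop ends.

Final answer: 78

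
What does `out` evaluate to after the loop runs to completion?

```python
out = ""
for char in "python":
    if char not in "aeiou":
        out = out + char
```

Let's trace through this code step by step.

Initialize: out = ''
Entering loop: for char in "python":
After iteration 1: char = 'p', out = 'p'
After iteration 2: char = 'y', out = 'py'
After iteration 3: char = 't', out = 'pyt'
After iteration 4: char = 'h', out = 'pyth'
After iteration 5: char = 'o', out = 'pyth'
After iteration 6: char = 'n', out = 'pythn'
Loop ends.

Final answer: 'pythn'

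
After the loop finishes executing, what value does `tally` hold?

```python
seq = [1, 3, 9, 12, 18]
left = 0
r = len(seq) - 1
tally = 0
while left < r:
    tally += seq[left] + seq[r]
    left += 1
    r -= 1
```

Let's trace through this code step by step.

Initialize: seq = [1, 3, 9, 12, 18]
Initialize: left = 0
Initialize: r = 4
Initialize: tally = 0
Entering loop: while left < r:
After iteration 1: left = 1, r = 3, tally = 19
After iteration 2: left = 2, r = 2, tally = 34
Loop ends.

Final answer: 34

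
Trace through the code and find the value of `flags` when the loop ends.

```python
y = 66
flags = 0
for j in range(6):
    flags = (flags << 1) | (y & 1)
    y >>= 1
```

Let's trace through this code step by step.

Initialize: y = 66
Initialize: flags = 0
Entering loop: for j in range(6):
After iteration 1: j = 0, y = 33, flags = 0
After iteration 2: j = 1, y = 16, flags = 1
After iteration 3: j = 2, y = 8, flags = 2
After iteration 4: j = 3, y = 4, flags = 4
After iteration 5: j = 4, y = 2, flags = 8
After iteration 6: j = 5, y = 1, flags = 16
Loop ends.

Final answer: 16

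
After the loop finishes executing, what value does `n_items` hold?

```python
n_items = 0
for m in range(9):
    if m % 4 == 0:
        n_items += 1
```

Let's trace through this code step by step.

Initialize: n_items = 0
Entering loop: for m in range(9):
After iteration 1: m = 0, n_items = 1
After iteration 2: m = 1, n_items = 1
After iteration 3: m = 2, n_items = 1
After iteration 4: m = 3, n_items = 1
After iteration 5: m = 4, n_items = 2
After iteration 6: m = 5, n_items = 2
After iteration 7: m = 6, n_items = 2
After iteration 8: m = 7, n_items = 2
After iteration 9: m = 8, n_items = 3
Loop ends.

Final answer: 3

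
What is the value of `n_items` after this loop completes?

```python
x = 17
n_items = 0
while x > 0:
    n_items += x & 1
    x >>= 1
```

Let's trace through this code step by step.

Initialize: x = 17
Initialize: n_items = 0
Entering loop: while x > 0:
After iteration 1: x = 8, n_items = 1
After iteration 2: x = 4, n_items = 1
After iteration 3: x = 2, n_items = 1
After iteration 4: x = 1, n_items = 1
After iteration 5: x = 0, n_items = 2
Loop ends.

Final answer: 2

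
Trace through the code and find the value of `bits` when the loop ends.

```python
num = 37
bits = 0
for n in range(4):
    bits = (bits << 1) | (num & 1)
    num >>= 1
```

Let's trace through this code step by step.

Initialize: num = 37
Initialize: bits = 0
Entering loop: for n in range(4):
After iteration 1: n = 0, num = 18, bits = 1
After iteration 2: n = 1, num = 9, bits = 2
After iteration 3: n = 2, num = 4, bits = 5
After iteration 4: n = 3, num = 2, bits = 10
Loop ends.

Final answer: 10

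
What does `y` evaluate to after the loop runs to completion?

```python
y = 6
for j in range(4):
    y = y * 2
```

Let's trace through this code step by step.

Initialize: y = 6
Entering loop: for j in range(4):
After iteration 1: j = 0, y = 12
After iteration 2: j = 1, y = 24
After iteration 3: j = 2, y = 48
After iteration 4: j = 3, y = 96
Loop ends.

Final answer: 96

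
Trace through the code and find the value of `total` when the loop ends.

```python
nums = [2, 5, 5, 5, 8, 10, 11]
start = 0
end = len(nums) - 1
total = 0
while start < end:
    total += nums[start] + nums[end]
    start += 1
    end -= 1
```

Let's trace through this code step by step.

Initialize: nums = [2, 5, 5, 5, 8, 10, 11]
Initialize: start = 0
Initialize: end = 6
Initialize: total = 0
Entering loop: while start < end:
After iteration 1: start = 1, end = 5, total = 13
After iteration 2: start = 2, end = 4, total = 28
After iteration 3: start = 3, end = 3, total = 41
Loop ends.

Final answer: 41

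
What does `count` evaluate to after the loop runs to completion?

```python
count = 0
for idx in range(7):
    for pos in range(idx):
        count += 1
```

Let's trace through this code step by step.

Initialize: count = 0
Entering loop: for idx in range(7):
After iteration 1: idx = 0, count = 0
After iteration 2: idx = 1, count = 1, pos = 0
After iteration 3: idx = 2, count = 3, pos = 1
After iteration 4: idx = 3, count = 6, pos = 2
After iteration 5: idx = 4, count = 10, pos = 3
After iteration 6: idx = 5, count = 15, pos = 4
After iteration 7: idx = 6, count = 21, pos = 5
Loop ends.

Final answer: 21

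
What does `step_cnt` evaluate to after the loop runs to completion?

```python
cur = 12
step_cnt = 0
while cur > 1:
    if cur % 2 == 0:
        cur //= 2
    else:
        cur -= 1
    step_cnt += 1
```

Let's trace through this code step by step.

Initialize: cur = 12
Initialize: step_cnt = 0
Entering loop: while cur > 1:
After iteration 1: cur = 6, step_cnt = 1
After iteration 2: cur = 3, step_cnt = 2
After iteration 3: cur = 2, step_cnt = 3
After iteration 4: cur = 1, step_cnt = 4
Loop ends.

Final answer: 4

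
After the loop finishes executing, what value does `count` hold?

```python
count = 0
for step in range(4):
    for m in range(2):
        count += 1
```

Let's trace through this code step by step.

Initialize: count = 0
Entering loop: for step in range(4):
After iteration 1: step = 0, count = 2
After iteration 2: step = 1, count = 4
After iteration 3: step = 2, count = 6
After iteration 4: step = 3, count = 8
Loop ends.

Final answer: 8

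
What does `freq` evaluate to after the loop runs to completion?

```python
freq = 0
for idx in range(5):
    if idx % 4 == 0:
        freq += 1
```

Let's trace through this code step by step.

Initialize: freq = 0
Entering loop: for idx in range(5):
After iteration 1: idx = 0, freq = 1
After iteration 2: idx = 1, freq = 1
After iteration 3: idx = 2, freq = 1
After iteration 4: idx = 3, freq = 1
After iteration 5: idx = 4, freq = 2
Loop ends.

Final answer: 2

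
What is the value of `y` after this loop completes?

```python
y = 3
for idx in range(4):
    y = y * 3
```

Let's trace through this code step by step.

Initialize: y = 3
Entering loop: for idx in range(4):
After iteration 1: idx = 0, y = 9
After iteration 2: idx = 1, y = 27
After iteration 3: idx = 2, y = 81
After iteration 4: idx = 3, y = 243
Loop ends.

Final answer: 243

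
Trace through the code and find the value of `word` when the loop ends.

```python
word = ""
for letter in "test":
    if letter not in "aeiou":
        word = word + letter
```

Let's trace through this code step by step.

Initialize: word = ''
Entering loop: for letter in "test":
After iteration 1: letter = 't', word = 't'
After iteration 2: letter = 'e', word = 't'
After iteration 3: letter = 's', word = 'ts'
After iteration 4: letter = 't', word = 'tst'
Loop ends.

Final answer: 'tst'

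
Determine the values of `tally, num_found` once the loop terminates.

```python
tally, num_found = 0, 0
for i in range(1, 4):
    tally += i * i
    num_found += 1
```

Let's trace through this code step by step.

Initialize: tally = 0
Initialize: num_found = 0
Entering loop: for i in range(1, 4):
After iteration 1: i = 1, tally = 1, num_found = 1
After iteration 2: i = 2, tally = 5, num_found = 2
After iteration 3: i = 3, tally = 14, num_found = 3
Loop ends.

Final answer: 14, 3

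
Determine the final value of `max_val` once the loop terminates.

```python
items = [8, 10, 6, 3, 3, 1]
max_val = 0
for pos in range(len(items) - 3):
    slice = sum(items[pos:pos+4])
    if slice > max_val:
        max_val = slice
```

Let's trace through this code step by step.

Initialize: items = [8, 10, 6, 3, 3, 1]
Initialize: max_val = 0
Entering loop: for pos in range(len(items) - 3):
After iteration 1: pos = 0, max_val = 27, slice = 27
After iteration 2: pos = 1, max_val = 27, slice = 22
After iteration 3: pos = 2, max_val = 27, slice = 13
Loop ends.

Final answer: 27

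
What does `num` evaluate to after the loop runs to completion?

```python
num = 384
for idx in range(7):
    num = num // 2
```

Let's trace through this code step by step.

Initialize: num = 384
Entering loop: for idx in range(7):
After iteration 1: idx = 0, num = 192
After iteration 2: idx = 1, num = 96
After iteration 3: idx = 2, num = 48
After iteration 4: idx = 3, num = 24
After iteration 5: idx = 4, num = 12
After iteration 6: idx = 5, num = 6
After iteration 7: idx = 6, num = 3
Loop ends.

Final answer: 3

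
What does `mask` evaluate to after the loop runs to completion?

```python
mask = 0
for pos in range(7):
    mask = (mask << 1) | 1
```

Let's trace through this code step by step.

Initialize: mask = 0
Entering loop: for pos in range(7):
After iteration 1: pos = 0, mask = 1
After iteration 2: pos = 1, mask = 3
After iteration 3: pos = 2, mask = 7
After iteration 4: pos = 3, mask = 15
After iteration 5: pos = 4, mask = 31
After iteration 6: pos = 5, mask = 63
After iteration 7: pos = 6, mask = 127
Loop ends.

Final answer: 127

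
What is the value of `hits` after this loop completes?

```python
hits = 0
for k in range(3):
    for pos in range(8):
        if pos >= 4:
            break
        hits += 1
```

Let's trace through this code step by step.

Initialize: hits = 0
Entering loop: for k in range(3):
After iteration 1: k = 0, hits = 4
After iteration 2: k = 1, hits = 8
After iteration 3: k = 2, hits = 12
Loop ends.

Final answer: 12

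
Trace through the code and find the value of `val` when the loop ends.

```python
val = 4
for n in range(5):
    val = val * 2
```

Let's trace through this code step by step.

Initialize: val = 4
Entering loop: for n in range(5):
After iteration 1: n = 0, val = 8
After iteration 2: n = 1, val = 16
After iteration 3: n = 2, val = 32
After iteration 4: n = 3, val = 64
After iteration 5: n = 4, val = 128
Loop ends.

Final answer: 128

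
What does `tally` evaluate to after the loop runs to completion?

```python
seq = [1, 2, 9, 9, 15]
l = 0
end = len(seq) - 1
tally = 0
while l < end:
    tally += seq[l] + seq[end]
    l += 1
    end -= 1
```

Let's trace through this code step by step.

Initialize: seq = [1, 2, 9, 9, 15]
Initialize: l = 0
Initialize: end = 4
Initialize: tally = 0
Entering loop: while l < end:
After iteration 1: l = 1, end = 3, tally = 16
After iteration 2: l = 2, end = 2, tally = 27
Loop ends.

Final answer: 27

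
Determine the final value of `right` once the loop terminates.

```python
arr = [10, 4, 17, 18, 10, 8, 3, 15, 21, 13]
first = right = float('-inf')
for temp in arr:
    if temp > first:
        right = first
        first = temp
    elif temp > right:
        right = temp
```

Let's trace through this code step by step.

Initialize: arr = [10, 4, 17, 18, 10, 8, 3, 15, 21, 13]
Initialize: first = -inf
Initialize: right = -inf
Entering loop: for temp in arr:
After iteration 1: temp = 10, first = 10, right = -inf
After iteration 2: temp = 4, first = 10, right = 4
After iteration 3: temp = 17, first = 17, right = 10
After iteration 4: temp = 18, first = 18, right = 17
After iteration 5: temp = 10, first = 18, right = 17
After iteration 6: temp = 8, first = 18, right = 17
After iteration 7: temp = 3, first = 18, right = 17
After iteration 8: temp = 15, first = 18, right = 17
After iteration 9: temp = 21, first = 21, right = 18
After iteration 10: temp = 13, first = 21, right = 18
Loop ends.

Final answer: 18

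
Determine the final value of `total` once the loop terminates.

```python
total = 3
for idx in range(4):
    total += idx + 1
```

Let's trace through this code step by step.

Initialize: total = 3
Entering loop: for idx in range(4):
After iteration 1: idx = 0, total = 4
After iteration 2: idx = 1, total = 6
After iteration 3: idx = 2, total = 9
After iteration 4: idx = 3, total = 13
Loop ends.

Final answer: 13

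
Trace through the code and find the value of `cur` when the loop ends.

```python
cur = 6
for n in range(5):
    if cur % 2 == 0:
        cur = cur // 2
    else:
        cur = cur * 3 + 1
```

Let's trace through this code step by step.

Initialize: cur = 6
Entering loop: for n in range(5):
After iteration 1: n = 0, cur = 3
After iteration 2: n = 1, cur = 10
After iteration 3: n = 2, cur = 5
After iteration 4: n = 3, cur = 16
After iteration 5: n = 4, cur = 8
Loop ends.

Final answer: 8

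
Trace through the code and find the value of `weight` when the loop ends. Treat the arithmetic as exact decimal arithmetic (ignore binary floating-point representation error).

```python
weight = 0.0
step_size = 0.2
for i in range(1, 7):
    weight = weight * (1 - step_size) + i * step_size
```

Let's trace through this code step by step.

Initialize: weight = 0.0
Initialize: step_size = 0.2
Entering loop: for i in range(1, 7):
After iteration 1: i = 1, weight = 0.2
After iteration 2: i = 2, weight = 0.56
After iteration 3: i = 3, weight = 1.048
After iteration 4: i = 4, weight = 1.6384
After iteration 5: i = 5, weight = 2.31072
After iteration 6: i = 6, weight = 3.048576
Loop ends.

Final answer: 3.048576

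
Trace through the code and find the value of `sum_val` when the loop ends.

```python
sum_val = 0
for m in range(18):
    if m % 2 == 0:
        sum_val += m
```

Let's trace through this code step by step.

Initialize: sum_val = 0
Entering loop: for m in range(18):
After iteration 1: m = 0, sum_val = 0
After iteration 2: m = 1, sum_val = 0
After iteration 3: m = 2, sum_val = 2
After iteration 4: m = 3, sum_val = 2
After iteration 5: m = 4, sum_val = 6
After iteration 6: m = 5, sum_val = 6
After iteration 7: m = 6, sum_val = 12
After iteration 8: m = 7, sum_val = 12
After iteration 9: m = 8, sum_val = 20
After iteration 10: m = 9, sum_val = 20
After iteration 11: m = 10, sum_val = 30
After iteration 12: m = 11, sum_val = 30
After iteration 13: m = 12, sum_val = 42
After iteration 14: m = 13, sum_val = 42
After iteration 15: m = 14, sum_val = 56
After iteration 16: m = 15, sum_val = 56
After iteration 17: m = 16, sum_val = 72
After iteration 18: m = 17, sum_val = 72
Loop ends.

Final answer: 72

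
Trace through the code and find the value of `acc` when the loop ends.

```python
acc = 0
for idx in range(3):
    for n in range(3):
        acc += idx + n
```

Let's trace through this code step by step.

Initialize: acc = 0
Entering loop: for idx in range(3):
After iteration 1: idx = 0, acc = 3
After iteration 2: idx = 1, acc = 9
After iteration 3: idx = 2, acc = 18
Loop ends.

Final answer: 18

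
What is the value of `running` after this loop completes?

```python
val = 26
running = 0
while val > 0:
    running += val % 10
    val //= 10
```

Let's trace through this code step by step.

Initialize: val = 26
Initialize: running = 0
Entering loop: while val > 0:
After iteration 1: val = 2, running = 6
After iteration 2: val = 0, running = 8
Loop ends.

Final answer: 8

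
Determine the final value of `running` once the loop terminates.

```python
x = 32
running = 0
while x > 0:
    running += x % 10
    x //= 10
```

Let's trace through this code step by step.

Initialize: x = 32
Initialize: running = 0
Entering loop: while x > 0:
After iteration 1: x = 3, running = 2
After iteration 2: x = 0, running = 5
Loop ends.

Final answer: 5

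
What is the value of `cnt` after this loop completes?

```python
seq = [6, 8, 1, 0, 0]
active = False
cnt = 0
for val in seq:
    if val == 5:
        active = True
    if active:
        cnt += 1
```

Let's trace through this code step by step.

Initialize: seq = [6, 8, 1, 0, 0]
Initialize: active = False
Initialize: cnt = 0
Entering loop: for val in seq:
After iteration 1: val = 6, cnt = 0
After iteration 2: val = 8, cnt = 0
After iteration 3: val = 1, cnt = 0
After iteration 4: val = 0, cnt = 0
After iteration 5: val = 0, cnt = 0
Loop ends.

Final answer: 0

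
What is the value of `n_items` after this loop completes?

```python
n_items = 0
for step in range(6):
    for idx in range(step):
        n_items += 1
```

Let's trace through this code step by step.

Initialize: n_items = 0
Entering loop: for step in range(6):
After iteration 1: step = 0, n_items = 0
After iteration 2: step = 1, n_items = 1, idx = 0
After iteration 3: step = 2, n_items = 3, idx = 1
After iteration 4: step = 3, n_items = 6, idx = 2
After iteration 5: step = 4, n_items = 10, idx = 3
After iteration 6: step = 5, n_items = 15, idx = 4
Loop ends.

Final answer: 15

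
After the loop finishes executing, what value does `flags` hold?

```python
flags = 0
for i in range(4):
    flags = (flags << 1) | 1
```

Let's trace through this code step by step.

Initialize: flags = 0
Entering loop: for i in range(4):
After iteration 1: i = 0, flags = 1
After iteration 2: i = 1, flags = 3
After iteration 3: i = 2, flags = 7
After iteration 4: i = 3, flags = 15
Loop ends.

Final answer: 15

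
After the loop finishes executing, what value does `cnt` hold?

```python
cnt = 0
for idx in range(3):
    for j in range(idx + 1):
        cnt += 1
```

Let's trace through this code step by step.

Initialize: cnt = 0
Entering loop: for idx in range(3):
After iteration 1: idx = 0, cnt = 1, j = 0
After iteration 2: idx = 1, cnt = 3, j = 1
After iteration 3: idx = 2, cnt = 6, j = 2
Loop ends.

Final answer: 6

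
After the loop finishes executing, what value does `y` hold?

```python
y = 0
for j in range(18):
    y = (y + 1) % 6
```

Let's trace through this code step by step.

Initialize: y = 0
Entering loop: for j in range(18):
After iteration 1: j = 0, y = 1
After iteration 2: j = 1, y = 2
After iteration 3: j = 2, y = 3
After iteration 4: j = 3, y = 4
After iteration 5: j = 4, y = 5
After iteration 6: j = 5, y = 0
After iteration 7: j = 6, y = 1
After iteration 8: j = 7, y = 2
After iteration 9: j = 8, y = 3
After iteration 10: j = 9, y = 4
After iteration 11: j = 10, y = 5
After iteration 12: j = 11, y = 0
After iteration 13: j = 12, y = 1
After iteration 14: j = 13, y = 2
After iteration 15: j = 14, y = 3
After iteration 16: j = 15, y = 4
After iteration 17: j = 16, y = 5
After iteration 18: j = 17, y = 0
Loop ends.

Final answer: 0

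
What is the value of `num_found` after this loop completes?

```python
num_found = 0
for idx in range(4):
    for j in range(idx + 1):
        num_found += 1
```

Let's trace through this code step by step.

Initialize: num_found = 0
Entering loop: for idx in range(4):
After iteration 1: idx = 0, num_found = 1, j = 0
After iteration 2: idx = 1, num_found = 3, j = 1
After iteration 3: idx = 2, num_found = 6, j = 2
After iteration 4: idx = 3, num_found = 10, j = 3
Loop ends.

Final answer: 10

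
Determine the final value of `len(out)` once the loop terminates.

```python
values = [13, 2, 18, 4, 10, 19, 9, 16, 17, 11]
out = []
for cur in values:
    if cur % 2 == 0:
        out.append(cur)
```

Let's trace through this code step by step.

Initialize: values = [13, 2, 18, 4, 10, 19, 9, 16, 17, 11]
Initialize: out = []
Entering loop: for cur in values:
After iteration 1: cur = 13, out = []
After iteration 2: cur = 2, out = [2]
After iteration 3: cur = 18, out = [2, 18]
After iteration 4: cur = 4, out = [2, 18, 4]
After iteration 5: cur = 10, out = [2, 18, 4, 10]
After iteration 6: cur = 19, out = [2, 18, 4, 10]
After iteration 7: cur = 9, out = [2, 18, 4, 10]
After iteration 8: cur = 16, out = [2, 18, 4, 10, 16]
After iteration 9: cur = 17, out = [2, 18, 4, 10, 16]
After iteration 10: cur = 11, out = [2, 18, 4, 10, 16]
Loop ends.
len(out) = 5

Final answer: 5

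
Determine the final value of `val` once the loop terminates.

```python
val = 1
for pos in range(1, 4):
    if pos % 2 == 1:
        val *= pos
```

Let's trace through this code step by step.

Initialize: val = 1
Entering loop: for pos in range(1, 4):
After iteration 1: pos = 1, val = 1
After iteration 2: pos = 2, val = 1
After iteration 3: pos = 3, val = 3
Loop ends.

Final answer: 3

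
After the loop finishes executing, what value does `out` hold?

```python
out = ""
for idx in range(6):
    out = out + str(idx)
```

Let's trace through this code step by step.

Initialize: out = ''
Entering loop: for idx in range(6):
After iteration 1: idx = 0, out = '0'
After iteration 2: idx = 1, out = '01'
After iteration 3: idx = 2, out = '012'
After iteration 4: idx = 3, out = '0123'
After iteration 5: idx = 4, out = '01234'
After iteration 6: idx = 5, out = '012345'
Loop ends.

Final answer: '012345'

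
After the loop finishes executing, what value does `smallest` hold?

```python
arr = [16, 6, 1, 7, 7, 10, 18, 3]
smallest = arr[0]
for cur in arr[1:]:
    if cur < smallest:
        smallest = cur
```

Let's trace through this code step by step.

Initialize: arr = [16, 6, 1, 7, 7, 10, 18, 3]
Initialize: smallest = 16
Entering loop: for cur in arr[1:]:
After iteration 1: cur = 6, smallest = 6
After iteration 2: cur = 1, smallest = 1
After iteration 3: cur = 7, smallest = 1
After iteration 4: cur = 7, smallest = 1
After iteration 5: cur = 10, smallest = 1
After iteration 6: cur = 18, smallest = 1
After iteration 7: cur = 3, smallest = 1
Loop ends.

Final answer: 1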